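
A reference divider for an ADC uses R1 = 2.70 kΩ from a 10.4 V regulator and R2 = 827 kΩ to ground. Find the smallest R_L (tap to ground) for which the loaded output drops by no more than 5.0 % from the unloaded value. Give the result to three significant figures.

R_L(min) ≈ 51.1 kΩ

Output resistance R_th = R1‖R2 = (2.70 × 827)/829.7 = 2.691 kΩ.
The fractional drop is R_th/(R_th + R_L); requiring this ≤ 0.0500 gives R_L ≥ R_th(1/0.0500 − 1) = 2.691 × 19.00 = 51.1 kΩ.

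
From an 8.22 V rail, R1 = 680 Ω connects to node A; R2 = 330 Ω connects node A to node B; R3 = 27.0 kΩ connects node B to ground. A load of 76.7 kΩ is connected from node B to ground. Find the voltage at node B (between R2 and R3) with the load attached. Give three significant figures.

V ≈ 7.82 V

At node B, R3 is in parallel with the load: R3‖R_L = 19970 Ω.
Below node A the resistance is R2 + (R3‖R_L) = 20300 Ω, so V_A = 8.22 × 20300/20980 = 7.954 V.
Then V_B = V_A × (R3‖R_L)/(R2 + R3‖R_L) = 7.954 × 19970/20300 = 7.82 V.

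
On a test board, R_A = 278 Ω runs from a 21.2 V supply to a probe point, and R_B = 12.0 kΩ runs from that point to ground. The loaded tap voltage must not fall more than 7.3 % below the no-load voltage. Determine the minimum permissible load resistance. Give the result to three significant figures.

Output resistance R_th = R_A‖R_B = (278 × 12000)/12280 = 271.7 Ω.
The fractional drop is R_th/(R_th + R_L); requiring this ≤ 0.0730 gives R_L ≥ R_th(1/0.0730 − 1) = 271.7 × 12.70 = 3.45 kΩ.

R_L(min) ≈ 3.45 kΩ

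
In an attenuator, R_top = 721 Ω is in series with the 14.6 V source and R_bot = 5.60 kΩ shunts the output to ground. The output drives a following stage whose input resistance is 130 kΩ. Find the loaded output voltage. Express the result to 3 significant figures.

The load sits in parallel with R_bot: R_bot‖R_L = (5600 × 130000) / (5600 + 130000) = 5369 Ω.
V_out = 14.6 × 5369 / (721 + 5369) = 14.6 × 5369/6090 = 12.9 V.

V_out ≈ 12.9 V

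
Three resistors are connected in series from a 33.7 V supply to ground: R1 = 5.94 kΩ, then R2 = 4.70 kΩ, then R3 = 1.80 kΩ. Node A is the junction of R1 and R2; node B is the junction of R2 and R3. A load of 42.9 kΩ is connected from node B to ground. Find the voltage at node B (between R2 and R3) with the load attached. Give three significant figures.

V ≈ 4.71 V

At node B, R3 is in parallel with the load: R3‖R_L = 1.728 kΩ.
Below node A the resistance is R2 + (R3‖R_L) = 6.428 kΩ, so V_A = 33.7 × 6.428/12.37 = 17.51 V.
Then V_B = V_A × (R3‖R_L)/(R2 + R3‖R_L) = 17.51 × 1.728/6.428 = 4.71 V.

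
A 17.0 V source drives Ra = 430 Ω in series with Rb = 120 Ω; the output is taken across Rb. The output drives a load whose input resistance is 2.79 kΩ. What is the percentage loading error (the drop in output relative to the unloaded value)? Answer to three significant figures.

3.25 %

The divider's output (Thévenin) resistance is Ra‖Rb = 93.82 Ω.
Fractional drop under load = R_th/(R_th + R_L) = 93.82 / (93.82 + 2790) = 0.03253.
So the output falls by 3.25 %.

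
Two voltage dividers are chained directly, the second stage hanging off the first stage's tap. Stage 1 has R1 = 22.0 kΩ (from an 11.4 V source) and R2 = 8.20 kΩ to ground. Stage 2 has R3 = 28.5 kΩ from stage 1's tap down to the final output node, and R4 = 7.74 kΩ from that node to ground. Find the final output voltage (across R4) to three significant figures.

V_out ≈ 0.568 V

Stage 2 presents R3+R4 = 36.24 kΩ as a load on stage 1's tap.
Stage 1's lower leg becomes R2‖(R3+R4) = 6.687 kΩ, so V_mid = 11.4 × 6.687/28.69 = 2.657 V.
Stage 2 is itself unloaded: V_out = V_mid × R4/(R3+R4) = 2.657 × 7.74/36.24 = 0.568 V.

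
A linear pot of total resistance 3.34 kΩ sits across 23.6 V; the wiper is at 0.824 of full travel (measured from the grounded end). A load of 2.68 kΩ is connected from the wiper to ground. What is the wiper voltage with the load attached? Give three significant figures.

The wiper splits the pot into (1−α)R = 587.8 Ω above and αR = 2752 Ω below.
Lower section ‖ load = 1358 Ω.
V_wiper = 23.6 × 1358/(587.8 + 1358) = 16.5 V.

V ≈ 16.5 V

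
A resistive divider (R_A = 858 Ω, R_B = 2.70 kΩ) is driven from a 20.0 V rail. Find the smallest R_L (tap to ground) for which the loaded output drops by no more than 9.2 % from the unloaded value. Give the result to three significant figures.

R_L(min) ≈ 6.43 kΩ

Output resistance R_th = R_A‖R_B = (858 × 2700)/3558 = 651.1 Ω.
The fractional drop is R_th/(R_th + R_L); requiring this ≤ 0.0920 gives R_L ≥ R_th(1/0.0920 − 1) = 651.1 × 9.870 = 6.43 kΩ.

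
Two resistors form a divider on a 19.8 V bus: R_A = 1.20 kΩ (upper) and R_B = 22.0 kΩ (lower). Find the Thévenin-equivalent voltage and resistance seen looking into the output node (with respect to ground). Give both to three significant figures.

V_th is the open-circuit tap voltage: 19.8 × 22.0/(1.20 + 22.0) = 18.8 V.
With the supply zeroed, R_A and R_B appear in parallel from the tap: R_th = R_A‖R_B = (1.20 × 22.0)/23.20 = 1.14 kΩ.

V_th = 18.8 V, R_th = 1.14 kΩ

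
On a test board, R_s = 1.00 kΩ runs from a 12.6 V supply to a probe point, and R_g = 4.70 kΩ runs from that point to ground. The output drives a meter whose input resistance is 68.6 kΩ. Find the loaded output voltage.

V_out ≈ 10.3 V

The load sits in parallel with R_g: R_g‖R_L = (4.70 × 68.6) / (4.70 + 68.6) = 4.399 kΩ.
V_out = 12.6 × 4.399 / (1.00 + 4.399) = 12.6 × 4.399/5.399 = 10.3 V.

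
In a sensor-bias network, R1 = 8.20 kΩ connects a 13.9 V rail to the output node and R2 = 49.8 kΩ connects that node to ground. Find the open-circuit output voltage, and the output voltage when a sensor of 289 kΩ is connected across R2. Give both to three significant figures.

Unloaded: 11.9 V; loaded: 11.7 V

Open-circuit: V = 13.9 × 49.8/(8.20 + 49.8) = 11.9 V.
With the load, R2 becomes R2‖R_L = 42.48 kΩ, so V = 13.9 × 42.48/50.68 = 11.7 V.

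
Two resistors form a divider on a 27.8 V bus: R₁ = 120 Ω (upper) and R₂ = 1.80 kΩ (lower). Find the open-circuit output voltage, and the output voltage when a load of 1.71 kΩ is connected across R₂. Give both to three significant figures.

Open-circuit: V = 27.8 × 1800/(120 + 1800) = 26.1 V.
With the load, R₂ becomes R₂‖R_L = 876.9 Ω, so V = 27.8 × 876.9/996.9 = 24.5 V.

Unloaded: 26.1 V; loaded: 24.5 V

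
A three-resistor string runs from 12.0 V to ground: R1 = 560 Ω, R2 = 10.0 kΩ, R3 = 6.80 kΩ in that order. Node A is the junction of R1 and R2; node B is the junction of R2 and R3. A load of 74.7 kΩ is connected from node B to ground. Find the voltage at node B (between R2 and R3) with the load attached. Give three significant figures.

V ≈ 4.45 V

At node B, R3 is in parallel with the load: R3‖R_L = 6233 Ω.
Below node A the resistance is R2 + (R3‖R_L) = 16230 Ω, so V_A = 12.0 × 16230/16790 = 11.60 V.
Then V_B = V_A × (R3‖R_L)/(R2 + R3‖R_L) = 11.60 × 6233/16230 = 4.45 V.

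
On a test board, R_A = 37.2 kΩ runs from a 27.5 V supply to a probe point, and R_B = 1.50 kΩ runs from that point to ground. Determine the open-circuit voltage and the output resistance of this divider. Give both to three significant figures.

V_th = 1.07 V, R_th = 1.44 kΩ

V_th is the open-circuit tap voltage: 27.5 × 1.50/(37.2 + 1.50) = 1.07 V.
With the supply zeroed, R_A and R_B appear in parallel from the tap: R_th = R_A‖R_B = (37.2 × 1.50)/38.70 = 1.44 kΩ.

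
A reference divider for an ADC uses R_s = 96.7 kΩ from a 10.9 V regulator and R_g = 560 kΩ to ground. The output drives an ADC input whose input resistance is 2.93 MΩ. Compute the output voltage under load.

V_out ≈ 9.04 V

The load sits in parallel with R_g: R_g‖R_L = (560 × 2930) / (560 + 2930) = 470.1 kΩ.
V_out = 10.9 × 470.1 / (96.7 + 470.1) = 10.9 × 470.1/566.8 = 9.04 V.
(Unloaded it would have been 9.29 V.)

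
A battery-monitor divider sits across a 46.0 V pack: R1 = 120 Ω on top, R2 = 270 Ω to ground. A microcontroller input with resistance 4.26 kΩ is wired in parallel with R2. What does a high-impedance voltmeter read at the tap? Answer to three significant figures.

The load sits in parallel with R2: R2‖R_L = (270 × 4260) / (270 + 4260) = 253.9 Ω.
V_out = 46.0 × 253.9 / (120 + 253.9) = 46.0 × 253.9/373.9 = 31.2 V.
(Unloaded it would have been 31.8 V.)

V_out ≈ 31.2 V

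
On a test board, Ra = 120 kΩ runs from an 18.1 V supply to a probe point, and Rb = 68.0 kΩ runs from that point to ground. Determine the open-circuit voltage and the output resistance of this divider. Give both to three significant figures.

V_th is the open-circuit tap voltage: 18.1 × 68.0/(120 + 68.0) = 6.55 V.
With the supply zeroed, Ra and Rb appear in parallel from the tap: R_th = Ra‖Rb = (120 × 68.0)/188.0 = 43.4 kΩ.

V_th = 6.55 V, R_th = 43.4 kΩ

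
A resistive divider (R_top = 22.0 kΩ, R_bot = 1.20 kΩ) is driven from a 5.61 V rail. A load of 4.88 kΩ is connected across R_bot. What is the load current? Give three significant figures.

I_L ≈ 0.0482 mA

R_bot‖R_L = 0.9632 kΩ; V_out = 5.61 × 0.9632/22.96 = 0.2353 V.
I_L = V_out / R_L = 0.2353 / 4.88 kΩ = 0.0482 mA.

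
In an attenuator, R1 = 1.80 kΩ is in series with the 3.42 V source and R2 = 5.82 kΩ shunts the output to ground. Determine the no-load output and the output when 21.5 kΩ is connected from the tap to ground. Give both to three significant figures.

Open-circuit: V = 3.42 × 5.82/(1.80 + 5.82) = 2.61 V.
With the load, R2 becomes R2‖R_L = 4.580 kΩ, so V = 3.42 × 4.580/6.380 = 2.46 V.

Unloaded: 2.61 V; loaded: 2.46 V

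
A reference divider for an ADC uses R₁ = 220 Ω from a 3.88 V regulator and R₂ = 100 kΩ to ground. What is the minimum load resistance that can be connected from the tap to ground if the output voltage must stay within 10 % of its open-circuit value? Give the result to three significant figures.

R_L(min) ≈ 1.98 kΩ

Output resistance R_th = R₁‖R₂ = (220 × 100000)/100200 = 219.5 Ω.
The fractional drop is R_th/(R_th + R_L); requiring this ≤ 0.100 gives R_L ≥ R_th(1/0.100 − 1) = 219.5 × 9.000 = 1.98 kΩ.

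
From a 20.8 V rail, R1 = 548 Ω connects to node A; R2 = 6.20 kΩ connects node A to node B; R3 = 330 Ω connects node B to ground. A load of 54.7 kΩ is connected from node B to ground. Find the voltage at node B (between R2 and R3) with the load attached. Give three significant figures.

V ≈ 0.964 V

At node B, R3 is in parallel with the load: R3‖R_L = 328.0 Ω.
Below node A the resistance is R2 + (R3‖R_L) = 6528 Ω, so V_A = 20.8 × 6528/7076 = 19.19 V.
Then V_B = V_A × (R3‖R_L)/(R2 + R3‖R_L) = 19.19 × 328.0/6528 = 0.964 V.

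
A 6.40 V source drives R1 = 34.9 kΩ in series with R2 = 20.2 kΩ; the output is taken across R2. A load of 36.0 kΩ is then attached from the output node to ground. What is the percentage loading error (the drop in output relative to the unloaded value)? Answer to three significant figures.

26.2 %

Unloaded V = 6.40 × 20.2/55.10 = 2.346 V.
Loaded: R2‖R_L = 12.94 kΩ, giving V = 6.40 × 12.94/47.84 = 1.731 V.
Drop = (2.346 − 1.731) / 2.346 = 26.2 %.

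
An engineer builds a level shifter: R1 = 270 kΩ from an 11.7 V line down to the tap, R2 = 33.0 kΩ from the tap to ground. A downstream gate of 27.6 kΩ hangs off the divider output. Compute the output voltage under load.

V_out ≈ 0.617 V

The load sits in parallel with R2: R2‖R_L = (33.0 × 27.6) / (33.0 + 27.6) = 15.03 kΩ.
V_out = 11.7 × 15.03 / (270 + 15.03) = 11.7 × 15.03/285.0 = 0.617 V.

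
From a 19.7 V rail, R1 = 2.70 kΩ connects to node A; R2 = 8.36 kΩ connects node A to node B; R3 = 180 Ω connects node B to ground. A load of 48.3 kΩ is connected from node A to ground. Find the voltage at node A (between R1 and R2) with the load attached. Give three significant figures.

V ≈ 14.4 V

Below node A the series string R2+R3 = 8540 Ω sits in parallel with the 48300 Ω load: 7257 Ω.
V_A = 19.7 × 7257/(2700 + 7257) = 14.4 V.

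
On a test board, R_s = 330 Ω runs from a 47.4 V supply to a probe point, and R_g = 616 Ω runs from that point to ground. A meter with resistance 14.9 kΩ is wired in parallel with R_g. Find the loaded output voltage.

The load sits in parallel with R_g: R_g‖R_L = (616 × 14900) / (616 + 14900) = 591.5 Ω.
V_out = 47.4 × 591.5 / (330 + 591.5) = 47.4 × 591.5/921.5 = 30.4 V.
(Unloaded it would have been 30.9 V.)

V_out ≈ 30.4 V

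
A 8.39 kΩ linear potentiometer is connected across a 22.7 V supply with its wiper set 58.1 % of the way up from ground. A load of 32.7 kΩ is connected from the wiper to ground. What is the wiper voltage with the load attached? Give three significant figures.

V ≈ 12.4 V

The wiper splits the pot into (1−α)R = 3.515 kΩ above and αR = 4.875 kΩ below.
Lower section ‖ load = 4.242 kΩ.
V_wiper = 22.7 × 4.242/(3.515 + 4.242) = 12.4 V.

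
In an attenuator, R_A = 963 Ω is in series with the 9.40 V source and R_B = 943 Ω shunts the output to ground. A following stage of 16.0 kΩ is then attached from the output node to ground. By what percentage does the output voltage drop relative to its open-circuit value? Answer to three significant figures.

The divider's output (Thévenin) resistance is R_A‖R_B = 476.4 Ω.
Fractional drop under load = R_th/(R_th + R_L) = 476.4 / (476.4 + 16000) = 0.02892.
So the output falls by 2.89 %.

2.89 %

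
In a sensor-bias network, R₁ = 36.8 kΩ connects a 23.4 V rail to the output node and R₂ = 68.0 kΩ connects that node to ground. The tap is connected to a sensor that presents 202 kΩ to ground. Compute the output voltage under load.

The load sits in parallel with R₂: R₂‖R_L = (68.0 × 202) / (68.0 + 202) = 50.87 kΩ.
V_out = 23.4 × 50.87 / (36.8 + 50.87) = 23.4 × 50.87/87.67 = 13.6 V.

V_out ≈ 13.6 V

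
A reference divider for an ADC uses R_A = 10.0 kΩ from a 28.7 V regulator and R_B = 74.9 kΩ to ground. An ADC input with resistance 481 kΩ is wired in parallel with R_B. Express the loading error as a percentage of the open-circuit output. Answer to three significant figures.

The divider's output (Thévenin) resistance is R_A‖R_B = 8.822 kΩ.
Fractional drop under load = R_th/(R_th + R_L) = 8.822 / (8.822 + 481) = 0.01801.
So the output falls by 1.80 %.

1.80 %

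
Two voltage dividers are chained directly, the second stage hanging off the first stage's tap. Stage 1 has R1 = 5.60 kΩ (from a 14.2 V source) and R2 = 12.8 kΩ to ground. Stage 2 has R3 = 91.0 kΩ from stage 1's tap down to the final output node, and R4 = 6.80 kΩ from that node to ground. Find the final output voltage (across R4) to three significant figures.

V_out ≈ 0.661 V

Stage 2 presents R3+R4 = 97.80 kΩ as a load on stage 1's tap.
Stage 1's lower leg becomes R2‖(R3+R4) = 11.32 kΩ, so V_mid = 14.2 × 11.32/16.92 = 9.500 V.
Stage 2 is itself unloaded: V_out = V_mid × R4/(R3+R4) = 9.500 × 6.80/97.80 = 0.661 V.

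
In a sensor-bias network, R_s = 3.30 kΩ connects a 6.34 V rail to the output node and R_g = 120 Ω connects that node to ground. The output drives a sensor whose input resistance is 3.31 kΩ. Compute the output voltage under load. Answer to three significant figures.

V_out ≈ 0.215 V

The load sits in parallel with R_g: R_g‖R_L = (120 × 3310) / (120 + 3310) = 115.8 Ω.
V_out = 6.34 × 115.8 / (3300 + 115.8) = 6.34 × 115.8/3416 = 0.215 V.
(Unloaded it would have been 0.222 V.)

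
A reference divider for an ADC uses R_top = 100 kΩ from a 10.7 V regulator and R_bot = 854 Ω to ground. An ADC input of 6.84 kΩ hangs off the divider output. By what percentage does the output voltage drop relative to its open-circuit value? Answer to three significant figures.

11.0 %

Unloaded V = 10.7 × 854/100900 = 0.090604 V.
Loaded: R_bot‖R_L = 759.2 Ω, giving V = 10.7 × 759.2/100800 = 0.080623 V.
Drop = (0.090604 − 0.080623) / 0.090604 = 11.0 %.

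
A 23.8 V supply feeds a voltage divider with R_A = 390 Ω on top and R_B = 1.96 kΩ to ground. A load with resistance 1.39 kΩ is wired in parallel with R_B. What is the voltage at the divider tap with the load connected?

V_out ≈ 16.1 V

The load sits in parallel with R_B: R_B‖R_L = (1960 × 1390) / (1960 + 1390) = 813.3 Ω.
V_out = 23.8 × 813.3 / (390 + 813.3) = 23.8 × 813.3/1203 = 16.1 V.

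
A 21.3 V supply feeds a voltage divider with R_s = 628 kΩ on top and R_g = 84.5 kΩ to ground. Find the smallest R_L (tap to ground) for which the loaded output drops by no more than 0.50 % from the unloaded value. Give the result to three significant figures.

R_L(min) ≈ 14.8 MΩ

Output resistance R_th = R_s‖R_g = (628 × 84.5)/712.5 = 74.48 kΩ.
The fractional drop is R_th/(R_th + R_L); requiring this ≤ 0.00500 gives R_L ≥ R_th(1/0.00500 − 1) = 74.48 × 199.0 = 14.8 MΩ.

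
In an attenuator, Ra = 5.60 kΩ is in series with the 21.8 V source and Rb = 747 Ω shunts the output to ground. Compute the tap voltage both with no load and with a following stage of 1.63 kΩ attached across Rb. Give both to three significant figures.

Unloaded: 2.57 V; loaded: 1.83 V

Open-circuit: V = 21.8 × 747/(5600 + 747) = 2.57 V.
With the load, Rb becomes Rb‖R_L = 512.2 Ω, so V = 21.8 × 512.2/6112 = 1.83 V.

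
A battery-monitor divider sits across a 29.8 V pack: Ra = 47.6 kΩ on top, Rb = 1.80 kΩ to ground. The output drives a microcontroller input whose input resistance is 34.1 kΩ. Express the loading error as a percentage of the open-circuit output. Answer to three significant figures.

4.84 %

The divider's output (Thévenin) resistance is Ra‖Rb = 1.734 kΩ.
Fractional drop under load = R_th/(R_th + R_L) = 1.734 / (1.734 + 34.1) = 0.04840.
So the output falls by 4.84 %.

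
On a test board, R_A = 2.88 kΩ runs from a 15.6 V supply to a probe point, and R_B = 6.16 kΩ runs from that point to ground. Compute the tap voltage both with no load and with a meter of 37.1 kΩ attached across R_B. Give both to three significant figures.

Open-circuit: V = 15.6 × 6.16/(2.88 + 6.16) = 10.6 V.
With the load, R_B becomes R_B‖R_L = 5.283 kΩ, so V = 15.6 × 5.283/8.163 = 10.1 V.

Unloaded: 10.6 V; loaded: 10.1 V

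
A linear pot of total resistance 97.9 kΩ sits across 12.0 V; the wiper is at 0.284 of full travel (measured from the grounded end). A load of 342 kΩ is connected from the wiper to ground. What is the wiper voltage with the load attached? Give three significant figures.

The wiper splits the pot into (1−α)R = 70.10 kΩ above and αR = 27.80 kΩ below.
Lower section ‖ load = 25.71 kΩ.
V_wiper = 12.0 × 25.71/(70.10 + 25.71) = 3.22 V.

V ≈ 3.22 V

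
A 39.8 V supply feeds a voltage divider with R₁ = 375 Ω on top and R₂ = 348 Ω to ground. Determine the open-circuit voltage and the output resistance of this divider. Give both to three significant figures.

V_th = 19.2 V, R_th = 180 Ω

V_th is the open-circuit tap voltage: 39.8 × 348/(375 + 348) = 19.2 V.
With the supply zeroed, R₁ and R₂ appear in parallel from the tap: R_th = R₁‖R₂ = (375 × 348)/723.0 = 180 Ω.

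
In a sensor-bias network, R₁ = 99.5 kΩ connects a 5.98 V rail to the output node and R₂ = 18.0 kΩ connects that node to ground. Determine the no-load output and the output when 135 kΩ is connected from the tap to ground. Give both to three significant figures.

Unloaded: 0.916 V; loaded: 0.823 V

Open-circuit: V = 5.98 × 18.0/(99.5 + 18.0) = 0.916 V.
With the load, R₂ becomes R₂‖R_L = 15.88 kΩ, so V = 5.98 × 15.88/115.4 = 0.823 V.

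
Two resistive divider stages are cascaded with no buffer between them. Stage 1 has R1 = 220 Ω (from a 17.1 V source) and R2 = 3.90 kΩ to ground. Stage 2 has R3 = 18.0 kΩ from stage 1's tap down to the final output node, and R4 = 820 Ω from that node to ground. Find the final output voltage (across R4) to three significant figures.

V_out ≈ 0.698 V

Stage 2 presents R3+R4 = 18820 Ω as a load on stage 1's tap.
Stage 1's lower leg becomes R2‖(R3+R4) = 3231 Ω, so V_mid = 17.1 × 3231/3451 = 16.01 V.
Stage 2 is itself unloaded: V_out = V_mid × R4/(R3+R4) = 16.01 × 820/18820 = 0.698 V.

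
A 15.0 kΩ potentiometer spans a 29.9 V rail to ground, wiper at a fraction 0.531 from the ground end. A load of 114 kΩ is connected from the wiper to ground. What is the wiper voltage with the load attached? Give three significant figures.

The wiper splits the pot into (1−α)R = 7.035 kΩ above and αR = 7.965 kΩ below.
Lower section ‖ load = 7.445 kΩ.
V_wiper = 29.9 × 7.445/(7.035 + 7.445) = 15.4 V.

V ≈ 15.4 V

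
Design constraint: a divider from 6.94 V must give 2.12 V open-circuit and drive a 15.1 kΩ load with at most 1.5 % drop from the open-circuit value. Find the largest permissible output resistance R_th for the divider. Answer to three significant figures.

Loading drop = R_th/(R_th + R_L) ≤ 0.0150, so R_th ≤ R_L · ε/(1−ε) = 15.1 kΩ × 0.0150/0.9850 = 230 Ω.

R_th ≤ 230 Ω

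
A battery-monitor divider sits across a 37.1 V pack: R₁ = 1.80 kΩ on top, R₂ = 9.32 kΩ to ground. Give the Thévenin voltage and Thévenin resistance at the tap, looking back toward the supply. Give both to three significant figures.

V_th = 31.1 V, R_th = 1.51 kΩ

V_th is the open-circuit tap voltage: 37.1 × 9.32/(1.80 + 9.32) = 31.1 V.
With the supply zeroed, R₁ and R₂ appear in parallel from the tap: R_th = R₁‖R₂ = (1.80 × 9.32)/11.12 = 1.51 kΩ.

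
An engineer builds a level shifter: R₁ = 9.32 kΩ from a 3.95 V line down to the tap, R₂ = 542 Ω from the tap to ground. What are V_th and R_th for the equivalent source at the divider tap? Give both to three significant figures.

V_th = 0.217 V, R_th = 512 Ω

V_th is the open-circuit tap voltage: 3.95 × 542/(9320 + 542) = 0.217 V.
With the supply zeroed, R₁ and R₂ appear in parallel from the tap: R_th = R₁‖R₂ = (9320 × 542)/9862 = 512 Ω.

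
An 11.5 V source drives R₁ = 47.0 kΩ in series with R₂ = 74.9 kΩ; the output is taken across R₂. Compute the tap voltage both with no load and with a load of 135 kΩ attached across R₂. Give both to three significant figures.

Unloaded: 7.07 V; loaded: 5.82 V

Open-circuit: V = 11.5 × 74.9/(47.0 + 74.9) = 7.07 V.
With the load, R₂ becomes R₂‖R_L = 48.17 kΩ, so V = 11.5 × 48.17/95.17 = 5.82 V.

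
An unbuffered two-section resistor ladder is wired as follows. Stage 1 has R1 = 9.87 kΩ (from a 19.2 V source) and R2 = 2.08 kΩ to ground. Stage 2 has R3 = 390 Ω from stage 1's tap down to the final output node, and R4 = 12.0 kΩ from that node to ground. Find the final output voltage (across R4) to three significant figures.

Stage 2 presents R3+R4 = 12390 Ω as a load on stage 1's tap.
Stage 1's lower leg becomes R2‖(R3+R4) = 1781 Ω, so V_mid = 19.2 × 1781/11650 = 2.935 V.
Stage 2 is itself unloaded: V_out = V_mid × R4/(R3+R4) = 2.935 × 12000/12390 = 2.84 V.

V_out ≈ 2.84 V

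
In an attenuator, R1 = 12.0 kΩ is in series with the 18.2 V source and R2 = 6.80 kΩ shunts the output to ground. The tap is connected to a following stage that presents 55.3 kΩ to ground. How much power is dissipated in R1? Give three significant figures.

Total resistance from the source is R1 + (R2‖R_L) = 18.06 kΩ, so I = 18.2/18.06 kΩ = 1.008 mA.
P = I²·R1 = (1.008 mA)² × 12.0 kΩ = 12.2 mW.

P ≈ 12.2 mW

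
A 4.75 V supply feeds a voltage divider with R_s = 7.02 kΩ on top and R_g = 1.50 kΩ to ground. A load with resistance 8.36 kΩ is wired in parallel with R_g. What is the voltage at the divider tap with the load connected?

The load sits in parallel with R_g: R_g‖R_L = (1.50 × 8.36) / (1.50 + 8.36) = 1.272 kΩ.
V_out = 4.75 × 1.272 / (7.02 + 1.272) = 4.75 × 1.272/8.292 = 0.729 V.
(Unloaded it would have been 0.836 V.)

V_out ≈ 0.729 V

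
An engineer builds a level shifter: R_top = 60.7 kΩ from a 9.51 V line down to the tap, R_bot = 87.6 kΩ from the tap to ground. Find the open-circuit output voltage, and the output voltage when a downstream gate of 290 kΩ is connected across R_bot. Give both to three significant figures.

Open-circuit: V = 9.51 × 87.6/(60.7 + 87.6) = 5.62 V.
With the load, R_bot becomes R_bot‖R_L = 67.28 kΩ, so V = 9.51 × 67.28/128.0 = 5.00 V.

Unloaded: 5.62 V; loaded: 5.00 V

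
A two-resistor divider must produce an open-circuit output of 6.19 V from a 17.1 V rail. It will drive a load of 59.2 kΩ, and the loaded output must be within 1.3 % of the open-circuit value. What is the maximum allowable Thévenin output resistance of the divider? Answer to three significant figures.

R_th ≤ 780 Ω

Loading drop = R_th/(R_th + R_L) ≤ 0.0130, so R_th ≤ R_L · ε/(1−ε) = 59.2 kΩ × 0.0130/0.9870 = 780 Ω.
(Any R1, R2 with R2/(R1+R2) = 0.362 and R1‖R2 ≤ 780 Ω will meet the spec.)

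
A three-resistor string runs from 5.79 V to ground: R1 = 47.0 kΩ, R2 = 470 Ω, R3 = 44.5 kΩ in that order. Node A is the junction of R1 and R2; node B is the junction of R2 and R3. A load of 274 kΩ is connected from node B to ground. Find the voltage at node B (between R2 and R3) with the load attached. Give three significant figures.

V ≈ 2.58 V

At node B, R3 is in parallel with the load: R3‖R_L = 38280 Ω.
Below node A the resistance is R2 + (R3‖R_L) = 38750 Ω, so V_A = 5.79 × 38750/85750 = 2.617 V.
Then V_B = V_A × (R3‖R_L)/(R2 + R3‖R_L) = 2.617 × 38280/38750 = 2.58 V.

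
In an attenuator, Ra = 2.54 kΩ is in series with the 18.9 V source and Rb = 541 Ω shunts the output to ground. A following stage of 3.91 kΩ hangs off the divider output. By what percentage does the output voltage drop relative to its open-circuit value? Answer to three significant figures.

10.2 %

Unloaded V = 18.9 × 541/3081 = 3.3187 V.
Loaded: Rb‖R_L = 475.2 Ω, giving V = 18.9 × 475.2/3015 = 2.9789 V.
Drop = (3.3187 − 2.9789) / 3.3187 = 10.2 %.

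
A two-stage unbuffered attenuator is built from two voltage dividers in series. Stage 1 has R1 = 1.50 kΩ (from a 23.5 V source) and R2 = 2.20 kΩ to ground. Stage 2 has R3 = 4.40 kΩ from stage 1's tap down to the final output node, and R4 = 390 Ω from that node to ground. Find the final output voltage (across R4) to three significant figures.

V_out ≈ 0.959 V

Stage 2 presents R3+R4 = 4790 Ω as a load on stage 1's tap.
Stage 1's lower leg becomes R2‖(R3+R4) = 1508 Ω, so V_mid = 23.5 × 1508/3008 = 11.78 V.
Stage 2 is itself unloaded: V_out = V_mid × R4/(R3+R4) = 11.78 × 390/4790 = 0.959 V.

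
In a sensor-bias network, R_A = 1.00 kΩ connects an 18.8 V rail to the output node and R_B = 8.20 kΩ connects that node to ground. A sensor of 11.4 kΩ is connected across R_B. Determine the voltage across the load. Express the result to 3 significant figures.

The load sits in parallel with R_B: R_B‖R_L = (8.20 × 11.4) / (8.20 + 11.4) = 4.769 kΩ.
V_out = 18.8 × 4.769 / (1.00 + 4.769) = 18.8 × 4.769/5.769 = 15.5 V.

V_out ≈ 15.5 V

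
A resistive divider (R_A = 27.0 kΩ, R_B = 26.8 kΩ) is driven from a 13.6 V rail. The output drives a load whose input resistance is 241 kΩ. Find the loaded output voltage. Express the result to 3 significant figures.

The load sits in parallel with R_B: R_B‖R_L = (26.8 × 241) / (26.8 + 241) = 24.12 kΩ.
V_out = 13.6 × 24.12 / (27.0 + 24.12) = 13.6 × 24.12/51.12 = 6.42 V.

V_out ≈ 6.42 V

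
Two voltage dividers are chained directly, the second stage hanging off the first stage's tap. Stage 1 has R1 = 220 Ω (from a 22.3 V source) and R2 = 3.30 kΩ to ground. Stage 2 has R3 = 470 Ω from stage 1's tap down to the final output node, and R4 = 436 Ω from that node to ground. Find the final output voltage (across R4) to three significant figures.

Stage 2 presents R3+R4 = 906.0 Ω as a load on stage 1's tap.
Stage 1's lower leg becomes R2‖(R3+R4) = 710.8 Ω, so V_mid = 22.3 × 710.8/930.8 = 17.03 V.
Stage 2 is itself unloaded: V_out = V_mid × R4/(R3+R4) = 17.03 × 436/906.0 = 8.20 V.

V_out ≈ 8.20 V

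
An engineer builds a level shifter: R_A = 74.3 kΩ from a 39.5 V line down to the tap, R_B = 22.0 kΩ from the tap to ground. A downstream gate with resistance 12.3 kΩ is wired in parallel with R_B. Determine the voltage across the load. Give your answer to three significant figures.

V_out ≈ 3.79 V

The load sits in parallel with R_B: R_B‖R_L = (22.0 × 12.3) / (22.0 + 12.3) = 7.889 kΩ.
V_out = 39.5 × 7.889 / (74.3 + 7.889) = 39.5 × 7.889/82.19 = 3.79 V.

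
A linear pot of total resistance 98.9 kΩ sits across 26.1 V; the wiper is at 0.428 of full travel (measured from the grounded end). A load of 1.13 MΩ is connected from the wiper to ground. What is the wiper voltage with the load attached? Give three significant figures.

The wiper splits the pot into (1−α)R = 56.57 kΩ above and αR = 42.33 kΩ below.
Lower section ‖ load = 40.80 kΩ.
V_wiper = 26.1 × 40.80/(56.57 + 40.80) = 10.9 V.

V ≈ 10.9 V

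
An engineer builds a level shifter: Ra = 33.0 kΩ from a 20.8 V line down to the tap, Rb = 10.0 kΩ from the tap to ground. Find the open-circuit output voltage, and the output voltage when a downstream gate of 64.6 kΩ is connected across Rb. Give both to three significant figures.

Open-circuit: V = 20.8 × 10.0/(33.0 + 10.0) = 4.84 V.
With the load, Rb becomes Rb‖R_L = 8.660 kΩ, so V = 20.8 × 8.660/41.66 = 4.32 V.

Unloaded: 4.84 V; loaded: 4.32 V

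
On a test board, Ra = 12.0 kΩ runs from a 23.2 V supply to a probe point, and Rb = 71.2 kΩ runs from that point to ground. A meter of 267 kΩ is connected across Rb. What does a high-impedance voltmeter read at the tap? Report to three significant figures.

V_out ≈ 19.1 V

The load sits in parallel with Rb: Rb‖R_L = (71.2 × 267) / (71.2 + 267) = 56.21 kΩ.
V_out = 23.2 × 56.21 / (12.0 + 56.21) = 23.2 × 56.21/68.21 = 19.1 V.
(Unloaded it would have been 19.9 V.)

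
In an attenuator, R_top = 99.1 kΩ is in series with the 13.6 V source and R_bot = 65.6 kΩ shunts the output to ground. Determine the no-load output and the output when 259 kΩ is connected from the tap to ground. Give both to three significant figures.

Open-circuit: V = 13.6 × 65.6/(99.1 + 65.6) = 5.42 V.
With the load, R_bot becomes R_bot‖R_L = 52.34 kΩ, so V = 13.6 × 52.34/151.4 = 4.70 V.

Unloaded: 5.42 V; loaded: 4.70 V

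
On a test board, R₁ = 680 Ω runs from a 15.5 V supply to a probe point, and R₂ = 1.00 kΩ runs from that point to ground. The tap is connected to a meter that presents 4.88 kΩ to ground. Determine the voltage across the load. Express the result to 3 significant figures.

V_out ≈ 8.52 V

The load sits in parallel with R₂: R₂‖R_L = (1000 × 4880) / (1000 + 4880) = 829.9 Ω.
V_out = 15.5 × 829.9 / (680 + 829.9) = 15.5 × 829.9/1510 = 8.52 V.
(Unloaded it would have been 9.23 V.)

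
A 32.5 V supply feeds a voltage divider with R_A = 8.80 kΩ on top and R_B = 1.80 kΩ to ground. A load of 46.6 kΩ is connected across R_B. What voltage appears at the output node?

V_out ≈ 5.35 V

The load sits in parallel with R_B: R_B‖R_L = (1.80 × 46.6) / (1.80 + 46.6) = 1.733 kΩ.
V_out = 32.5 × 1.733 / (8.80 + 1.733) = 32.5 × 1.733/10.53 = 5.35 V.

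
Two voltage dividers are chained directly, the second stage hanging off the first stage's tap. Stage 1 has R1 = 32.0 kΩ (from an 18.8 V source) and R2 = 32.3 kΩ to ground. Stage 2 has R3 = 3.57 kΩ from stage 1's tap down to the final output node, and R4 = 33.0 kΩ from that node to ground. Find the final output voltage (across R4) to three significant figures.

V_out ≈ 5.92 V

Stage 2 presents R3+R4 = 36.57 kΩ as a load on stage 1's tap.
Stage 1's lower leg becomes R2‖(R3+R4) = 17.15 kΩ, so V_mid = 18.8 × 17.15/49.15 = 6.560 V.
Stage 2 is itself unloaded: V_out = V_mid × R4/(R3+R4) = 6.560 × 33.0/36.57 = 5.92 V.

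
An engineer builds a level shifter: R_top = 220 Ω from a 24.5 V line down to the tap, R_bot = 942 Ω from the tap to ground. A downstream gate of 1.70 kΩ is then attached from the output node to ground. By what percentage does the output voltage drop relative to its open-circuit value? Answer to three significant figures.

The divider's output (Thévenin) resistance is R_top‖R_bot = 178.3 Ω.
Fractional drop under load = R_th/(R_th + R_L) = 178.3 / (178.3 + 1700) = 0.09495.
So the output falls by 9.49 %.

9.49 %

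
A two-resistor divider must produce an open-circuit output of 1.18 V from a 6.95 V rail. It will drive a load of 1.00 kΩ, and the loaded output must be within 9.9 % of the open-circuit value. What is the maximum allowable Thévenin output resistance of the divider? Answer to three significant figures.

Loading drop = R_th/(R_th + R_L) ≤ 0.0990, so R_th ≤ R_L · ε/(1−ε) = 1.00 kΩ × 0.0990/0.9010 = 110 Ω.

R_th ≤ 110 Ω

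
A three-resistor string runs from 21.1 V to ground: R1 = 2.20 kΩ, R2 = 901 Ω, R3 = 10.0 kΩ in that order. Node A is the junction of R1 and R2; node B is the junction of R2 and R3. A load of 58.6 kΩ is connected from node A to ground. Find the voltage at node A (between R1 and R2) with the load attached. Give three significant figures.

Below node A the series string R2+R3 = 10900 Ω sits in parallel with the 58600 Ω load: 9191 Ω.
V_A = 21.1 × 9191/(2200 + 9191) = 17.0 V.

V ≈ 17.0 V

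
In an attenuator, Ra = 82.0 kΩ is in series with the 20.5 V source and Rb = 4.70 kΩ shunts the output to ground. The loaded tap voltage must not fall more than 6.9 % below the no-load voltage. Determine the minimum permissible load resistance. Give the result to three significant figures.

R_L(min) ≈ 60.0 kΩ

Output resistance R_th = Ra‖Rb = (82.0 × 4.70)/86.70 = 4.445 kΩ.
The fractional drop is R_th/(R_th + R_L); requiring this ≤ 0.0690 gives R_L ≥ R_th(1/0.0690 − 1) = 4.445 × 13.49 = 60.0 kΩ.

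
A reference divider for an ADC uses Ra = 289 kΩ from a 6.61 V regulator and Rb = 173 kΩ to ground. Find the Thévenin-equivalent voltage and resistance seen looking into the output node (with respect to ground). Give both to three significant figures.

V_th = 2.48 V, R_th = 108 kΩ

V_th is the open-circuit tap voltage: 6.61 × 173/(289 + 173) = 2.48 V.
With the supply zeroed, Ra and Rb appear in parallel from the tap: R_th = Ra‖Rb = (289 × 173)/462.0 = 108 kΩ.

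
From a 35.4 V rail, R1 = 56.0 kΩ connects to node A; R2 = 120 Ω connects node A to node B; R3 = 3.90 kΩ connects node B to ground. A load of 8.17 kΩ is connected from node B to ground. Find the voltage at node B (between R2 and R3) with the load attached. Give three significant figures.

V ≈ 1.59 V

At node B, R3 is in parallel with the load: R3‖R_L = 2640 Ω.
Below node A the resistance is R2 + (R3‖R_L) = 2760 Ω, so V_A = 35.4 × 2760/58760 = 1.663 V.
Then V_B = V_A × (R3‖R_L)/(R2 + R3‖R_L) = 1.663 × 2640/2760 = 1.59 V.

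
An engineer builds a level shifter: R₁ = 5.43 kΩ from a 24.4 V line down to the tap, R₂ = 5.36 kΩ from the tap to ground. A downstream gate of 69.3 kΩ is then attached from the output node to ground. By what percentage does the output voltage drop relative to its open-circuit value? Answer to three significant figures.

3.75 %

The divider's output (Thévenin) resistance is R₁‖R₂ = 2.697 kΩ.
Fractional drop under load = R_th/(R_th + R_L) = 2.697 / (2.697 + 69.3) = 0.03747.
So the output falls by 3.75 %.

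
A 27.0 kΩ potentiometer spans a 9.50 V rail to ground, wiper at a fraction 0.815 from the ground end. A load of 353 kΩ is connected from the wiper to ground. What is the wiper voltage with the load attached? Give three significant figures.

V ≈ 7.65 V

The wiper splits the pot into (1−α)R = 4.995 kΩ above and αR = 22.00 kΩ below.
Lower section ‖ load = 20.71 kΩ.
V_wiper = 9.50 × 20.71/(4.995 + 20.71) = 7.65 V.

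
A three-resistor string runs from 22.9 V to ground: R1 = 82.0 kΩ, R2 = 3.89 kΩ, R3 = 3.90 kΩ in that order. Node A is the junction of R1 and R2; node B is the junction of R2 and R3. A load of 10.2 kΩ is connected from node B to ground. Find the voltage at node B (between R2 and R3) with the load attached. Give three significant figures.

At node B, R3 is in parallel with the load: R3‖R_L = 2.821 kΩ.
Below node A the resistance is R2 + (R3‖R_L) = 6.711 kΩ, so V_A = 22.9 × 6.711/88.71 = 1.732 V.
Then V_B = V_A × (R3‖R_L)/(R2 + R3‖R_L) = 1.732 × 2.821/6.711 = 0.728 V.

V ≈ 0.728 V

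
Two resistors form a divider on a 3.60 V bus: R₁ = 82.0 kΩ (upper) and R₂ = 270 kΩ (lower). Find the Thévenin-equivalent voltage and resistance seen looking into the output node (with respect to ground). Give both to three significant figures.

V_th = 2.76 V, R_th = 62.9 kΩ

V_th is the open-circuit tap voltage: 3.60 × 270/(82.0 + 270) = 2.76 V.
With the supply zeroed, R₁ and R₂ appear in parallel from the tap: R_th = R₁‖R₂ = (82.0 × 270)/352.0 = 62.9 kΩ.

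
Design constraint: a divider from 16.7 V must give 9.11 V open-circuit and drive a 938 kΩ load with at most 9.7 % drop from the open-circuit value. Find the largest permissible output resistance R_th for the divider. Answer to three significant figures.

R_th ≤ 101 kΩ

Loading drop = R_th/(R_th + R_L) ≤ 0.0970, so R_th ≤ R_L · ε/(1−ε) = 938 kΩ × 0.0970/0.9030 = 101 kΩ.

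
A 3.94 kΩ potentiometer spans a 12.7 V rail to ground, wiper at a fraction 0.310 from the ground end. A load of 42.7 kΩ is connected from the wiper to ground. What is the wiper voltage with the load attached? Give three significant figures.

V ≈ 3.86 V

The wiper splits the pot into (1−α)R = 2.719 kΩ above and αR = 1.221 kΩ below.
Lower section ‖ load = 1.187 kΩ.
V_wiper = 12.7 × 1.187/(2.719 + 1.187) = 3.86 V.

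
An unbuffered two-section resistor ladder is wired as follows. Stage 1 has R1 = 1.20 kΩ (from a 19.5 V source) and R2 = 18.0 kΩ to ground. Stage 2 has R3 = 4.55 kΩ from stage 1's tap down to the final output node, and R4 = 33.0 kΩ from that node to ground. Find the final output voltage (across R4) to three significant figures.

Stage 2 presents R3+R4 = 37.55 kΩ as a load on stage 1's tap.
Stage 1's lower leg becomes R2‖(R3+R4) = 12.17 kΩ, so V_mid = 19.5 × 12.17/13.37 = 17.75 V.
Stage 2 is itself unloaded: V_out = V_mid × R4/(R3+R4) = 17.75 × 33.0/37.55 = 15.6 V.

V_out ≈ 15.6 V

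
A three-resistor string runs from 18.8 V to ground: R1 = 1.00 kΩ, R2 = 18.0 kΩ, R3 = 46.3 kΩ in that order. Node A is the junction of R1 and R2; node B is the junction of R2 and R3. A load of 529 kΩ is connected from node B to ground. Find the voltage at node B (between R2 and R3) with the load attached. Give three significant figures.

At node B, R3 is in parallel with the load: R3‖R_L = 42.57 kΩ.
Below node A the resistance is R2 + (R3‖R_L) = 60.57 kΩ, so V_A = 18.8 × 60.57/61.57 = 18.49 V.
Then V_B = V_A × (R3‖R_L)/(R2 + R3‖R_L) = 18.49 × 42.57/60.57 = 13.0 V.

V ≈ 13.0 V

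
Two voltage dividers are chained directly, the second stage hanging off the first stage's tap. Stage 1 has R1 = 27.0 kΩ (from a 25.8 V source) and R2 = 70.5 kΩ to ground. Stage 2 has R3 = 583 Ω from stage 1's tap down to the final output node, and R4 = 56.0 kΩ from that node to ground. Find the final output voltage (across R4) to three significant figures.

V_out ≈ 13.7 V

Stage 2 presents R3+R4 = 56580 Ω as a load on stage 1's tap.
Stage 1's lower leg becomes R2‖(R3+R4) = 31390 Ω, so V_mid = 25.8 × 31390/58390 = 13.87 V.
Stage 2 is itself unloaded: V_out = V_mid × R4/(R3+R4) = 13.87 × 56000/56580 = 13.7 V.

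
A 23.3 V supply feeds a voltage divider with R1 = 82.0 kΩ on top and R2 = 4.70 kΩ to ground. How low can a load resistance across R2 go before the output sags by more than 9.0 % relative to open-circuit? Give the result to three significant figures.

R_L(min) ≈ 44.9 kΩ

Output resistance R_th = R1‖R2 = (82.0 × 4.70)/86.70 = 4.445 kΩ.
The fractional drop is R_th/(R_th + R_L); requiring this ≤ 0.0900 gives R_L ≥ R_th(1/0.0900 − 1) = 4.445 × 10.11 = 44.9 kΩ.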